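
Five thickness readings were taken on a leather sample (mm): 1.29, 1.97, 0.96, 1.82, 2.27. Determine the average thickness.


1.66 mm

Sum = 1.29 + 1.97 + 0.96 + 1.82 + 2.27 = 8.31
Average = 8.31 / 5 = 1.66 mm


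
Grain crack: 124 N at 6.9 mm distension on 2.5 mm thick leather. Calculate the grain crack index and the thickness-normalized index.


Crack index = 18.0 N/mm
Normalized index = 7.2 N/mm per mm

Crack index = 124 / 6.9 = 18.0 N/mm
Normalized = 18.0 / 2.5 = 7.2 N/mm per mm


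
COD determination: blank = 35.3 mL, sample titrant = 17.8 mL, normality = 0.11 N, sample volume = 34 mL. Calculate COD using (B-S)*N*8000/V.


452.9 mg/L

COD = (35.3 - 17.8) x 0.11 x 8000 / 34
COD = 17.5 x 0.11 x 8000 / 34
COD = 452.9 mg/L


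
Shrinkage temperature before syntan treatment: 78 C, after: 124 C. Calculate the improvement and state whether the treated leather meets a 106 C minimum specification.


Improvement = 124 - 78 = 46 C
Spec check: 124 C >= 106 C? Yes


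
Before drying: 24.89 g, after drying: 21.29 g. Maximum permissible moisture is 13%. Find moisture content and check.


Moisture content = 14.5%
Acceptable: No


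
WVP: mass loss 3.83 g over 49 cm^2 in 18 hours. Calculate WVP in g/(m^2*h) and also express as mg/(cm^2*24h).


WVP = 3.83 / (49 x 18) x 10000 = 43.42 g/(m^2*h)
Mass loss in mg = 3.83 x 1000 = 3830 mg
Per cm^2 per 24h in mg: 3830 x 24 / (49 x 18) = 91920 / 882 = 104.22 mg/(cm^2*24h)


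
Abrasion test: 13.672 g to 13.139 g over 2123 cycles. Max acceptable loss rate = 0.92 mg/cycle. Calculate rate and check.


Loss = 13.672 - 13.139 = 0.533 g
Rate = 0.533 g / 2123 cycles x 1000 = 0.251 mg/cycle
Max = 0.92 mg/cycle
Passes: Yes


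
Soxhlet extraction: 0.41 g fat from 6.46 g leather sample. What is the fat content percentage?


6.3%

Fat content = 0.41 / 6.46 x 100
Fat = 6.3%


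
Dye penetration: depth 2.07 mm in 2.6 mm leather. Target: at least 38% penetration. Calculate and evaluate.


Penetration = 2.07 / 2.6 x 100 = 79.6%
Target: 38%
Meets target: Yes


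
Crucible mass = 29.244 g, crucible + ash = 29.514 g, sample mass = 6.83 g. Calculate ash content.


Ash mass = 29.514 - 29.244 = 0.270 g
Ash% = 0.270 / 6.83 x 100 = 3.95%


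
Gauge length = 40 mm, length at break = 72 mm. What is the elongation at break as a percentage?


80.0%

Extension = 72 - 40 = 32 mm
Elongation = 32 / 40 x 100 = 80.0%


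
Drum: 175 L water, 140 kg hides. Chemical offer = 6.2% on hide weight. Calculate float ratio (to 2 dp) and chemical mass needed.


Float ratio = 175 / 140 = 1.25
Chemical = 140 x 6.2 / 100 = 8.68 kg


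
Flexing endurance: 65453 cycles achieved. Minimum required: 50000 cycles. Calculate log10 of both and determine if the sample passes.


Achieved: log10 = 4.82
Required: log10 = 4.70
Passes: Yes


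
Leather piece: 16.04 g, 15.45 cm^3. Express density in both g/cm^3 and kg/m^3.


Density = 16.04 / 15.45 = 1.038 g/cm^3
Convert: 1.038 x 1000 = 1038 kg/m^3


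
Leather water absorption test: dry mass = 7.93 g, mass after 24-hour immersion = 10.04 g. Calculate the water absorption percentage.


26.6%

Water absorbed = 10.04 - 7.93 = 2.11 g
WA% = 2.11 / 7.93 x 100 = 26.6%


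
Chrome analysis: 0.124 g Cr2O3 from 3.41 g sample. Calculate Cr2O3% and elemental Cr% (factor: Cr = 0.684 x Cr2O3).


Cr2O3% = 0.124 / 3.41 x 100 = 3.64%
Cr% = 3.64 x 0.684 = 2.49%


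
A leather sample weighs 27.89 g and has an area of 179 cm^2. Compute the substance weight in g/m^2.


1558.1 g/m^2


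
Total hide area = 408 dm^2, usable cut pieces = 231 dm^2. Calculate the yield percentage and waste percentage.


Yield = 56.6%
Waste = 43.4%


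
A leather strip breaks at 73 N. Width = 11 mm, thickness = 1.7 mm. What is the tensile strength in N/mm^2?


3.90 N/mm^2


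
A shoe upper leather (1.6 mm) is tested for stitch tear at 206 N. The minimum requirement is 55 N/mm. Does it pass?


STS = 128.8 N/mm
Passes: Yes

STS = 206 / 1.6 = 128.8 N/mm
Minimum required: 55 N/mm
Passes: Yes


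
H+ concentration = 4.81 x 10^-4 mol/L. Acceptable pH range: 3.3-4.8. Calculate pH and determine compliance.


pH = 3.32
Compliant: Yes

pH = -log10(4.81 x 10^-4) = 3.32
Range: 3.3 to 4.8
Compliant: Yes


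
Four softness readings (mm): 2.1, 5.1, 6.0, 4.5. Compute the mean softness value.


Sum = 2.1 + 5.1 + 6.0 + 4.5
Mean = 17.7 / 4 = 4.43 mm


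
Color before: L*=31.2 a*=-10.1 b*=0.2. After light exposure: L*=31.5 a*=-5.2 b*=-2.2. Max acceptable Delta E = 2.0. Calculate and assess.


Delta E = 5.46
Passes: No

dL = 0.3, da = 4.9, db = -2.4
dE = sqrt((0.3)^2 + (4.9)^2 + (-2.4)^2) = 5.46
Max = 2.0
Passes: No


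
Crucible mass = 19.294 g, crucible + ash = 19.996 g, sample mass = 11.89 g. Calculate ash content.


Ash mass = 0.702 g
Ash content = 5.90%

Ash mass = 19.996 - 19.294 = 0.702 g
Ash% = 0.702 / 11.89 x 100 = 5.90%


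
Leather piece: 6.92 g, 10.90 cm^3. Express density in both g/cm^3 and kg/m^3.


0.635 g/cm^3
635 kg/m^3


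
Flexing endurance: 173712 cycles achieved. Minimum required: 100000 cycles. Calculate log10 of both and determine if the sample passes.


Achieved: log10 = 5.24
Required: log10 = 5.00
Passes: Yes


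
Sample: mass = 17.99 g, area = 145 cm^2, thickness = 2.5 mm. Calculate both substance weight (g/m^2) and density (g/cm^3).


SW = 17.99 / 145 x 10000 = 1240.7 g/m^2
Volume = 145 x 2.5 / 10 = 36.25 cm^3
Density = 17.99 / 36.25 = 0.496 g/cm^3


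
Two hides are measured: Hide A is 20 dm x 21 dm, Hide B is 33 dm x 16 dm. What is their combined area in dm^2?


948 dm^2

Hide A area = 20 x 21 = 420 dm^2
Hide B area = 33 x 16 = 528 dm^2
Total = 420 + 528 = 948 dm^2


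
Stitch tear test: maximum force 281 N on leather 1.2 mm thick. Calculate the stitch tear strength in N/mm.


234.2 N/mm


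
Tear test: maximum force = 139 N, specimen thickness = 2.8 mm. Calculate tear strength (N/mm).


Tear strength = force / thickness
Tear = 139 / 2.8 = 49.6 N/mm


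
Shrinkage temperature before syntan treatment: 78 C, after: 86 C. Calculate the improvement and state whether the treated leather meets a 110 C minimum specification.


Improvement = 86 - 78 = 8 C
Spec check: 86 C >= 110 C? No


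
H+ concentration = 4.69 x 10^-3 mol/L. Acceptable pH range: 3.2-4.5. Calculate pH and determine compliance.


pH = -log10(4.69 x 10^-3) = 2.33
Range: 3.2 to 4.5
Compliant: No


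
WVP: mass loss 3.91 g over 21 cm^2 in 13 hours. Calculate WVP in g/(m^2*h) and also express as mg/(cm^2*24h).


WVP = 143.22 g/(m^2*h)
Daily rate = 343.74 mg/(cm^2*24h)


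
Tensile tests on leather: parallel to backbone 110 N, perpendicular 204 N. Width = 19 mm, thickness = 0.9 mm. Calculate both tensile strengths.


Parallel = 6.43 N/mm^2
Perpendicular = 11.93 N/mm^2

Area = 19 x 0.9 = 17.1 mm^2
TS (parallel) = 110 / 17.1 = 6.43 N/mm^2
TS (perpendicular) = 204 / 17.1 = 11.93 N/mm^2


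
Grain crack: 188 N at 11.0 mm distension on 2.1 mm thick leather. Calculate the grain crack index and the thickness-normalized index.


Crack index = 188 / 11.0 = 17.1 N/mm
Normalized = 17.1 / 2.1 = 8.1 N/mm per mm


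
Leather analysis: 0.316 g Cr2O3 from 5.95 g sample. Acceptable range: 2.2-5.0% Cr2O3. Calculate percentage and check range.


Cr2O3% = 0.316 / 5.95 x 100 = 5.31%
Acceptable range: 2.2 to 5.0%
Within range: No


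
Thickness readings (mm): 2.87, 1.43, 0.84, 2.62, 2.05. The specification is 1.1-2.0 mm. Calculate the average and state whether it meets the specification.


Average = 1.96 mm
Within specification: Yes


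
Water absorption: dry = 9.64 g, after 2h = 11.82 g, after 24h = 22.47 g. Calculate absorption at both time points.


WA (2h) = (11.82 - 9.64) / 9.64 x 100 = 22.6%
WA (24h) = (22.47 - 9.64) / 9.64 x 100 = 133.1%


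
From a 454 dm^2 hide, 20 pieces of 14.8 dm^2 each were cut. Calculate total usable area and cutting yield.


Total usable = 20 x 14.8 = 296.0 dm^2
Yield = 296.0 / 454 x 100 = 65.2%


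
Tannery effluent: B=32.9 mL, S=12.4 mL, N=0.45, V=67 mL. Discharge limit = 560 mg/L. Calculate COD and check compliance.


COD = (32.9 - 12.4) x 0.45 x 8000 / 67 = 1101.5 mg/L
Limit: 560 mg/L
Compliant: No


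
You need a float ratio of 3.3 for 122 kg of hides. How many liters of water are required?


Water = hide weight x target ratio
Water = 122 x 3.3 = 402.6 L


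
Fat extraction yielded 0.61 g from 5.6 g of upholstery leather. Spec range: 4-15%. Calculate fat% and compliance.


Fat% = 0.61 / 5.6 x 100 = 10.9%
Spec range: 4-15%
Compliant: Yes


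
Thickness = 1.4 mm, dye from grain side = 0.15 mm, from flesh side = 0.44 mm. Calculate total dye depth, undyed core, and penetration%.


Total dyed = 0.15 + 0.44 = 0.59 mm
Undyed core = 1.4 - 0.59 = 0.81 mm
Penetration = 0.59 / 1.4 x 100 = 42.1%


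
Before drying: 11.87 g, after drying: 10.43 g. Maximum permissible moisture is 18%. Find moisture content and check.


MC = (11.87 - 10.43) / 11.87 x 100 = 12.1%
Maximum: 18%
Acceptable: Yes


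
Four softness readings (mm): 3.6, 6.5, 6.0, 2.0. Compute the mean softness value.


4.53 mm


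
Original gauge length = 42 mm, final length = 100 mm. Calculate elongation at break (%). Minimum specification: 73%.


Elongation = 138.1%
Meets spec: Yes


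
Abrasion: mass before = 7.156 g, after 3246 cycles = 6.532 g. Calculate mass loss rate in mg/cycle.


Mass loss = 7.156 - 6.532 = 0.624 g
Rate = 0.624 / 3246 x 1000 = 0.192 mg/cycle


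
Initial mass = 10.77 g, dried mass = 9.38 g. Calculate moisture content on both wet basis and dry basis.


Wet basis = 12.9%
Dry basis = 14.8%

Moisture lost = 10.77 - 9.38 = 1.39 g
Wet basis MC = 1.39 / 10.77 x 100 = 12.9%
Dry basis MC = 1.39 / 9.38 x 100 = 14.8%


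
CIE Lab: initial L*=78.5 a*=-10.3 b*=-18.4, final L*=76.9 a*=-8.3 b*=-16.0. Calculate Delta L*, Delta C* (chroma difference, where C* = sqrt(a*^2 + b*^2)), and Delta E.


Delta L* = 76.9 - 78.5 = -1.6
C1* = sqrt((-10.3)^2 + (-18.4)^2) = 21.087
C2* = sqrt((-8.3)^2 + (-16.0)^2) = 18.025
Delta C* = 18.025 - 21.087 = -3.06
Delta E = sqrt((-1.6)^2 + (2.0)^2 + (2.4)^2) = 3.51


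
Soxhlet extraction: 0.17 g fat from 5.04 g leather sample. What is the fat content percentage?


3.4%


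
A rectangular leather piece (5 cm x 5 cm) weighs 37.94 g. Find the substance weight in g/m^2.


Area = 5 x 5 = 25 cm^2
SW = 37.94 / 25 x 10000 = 15176.0 g/m^2


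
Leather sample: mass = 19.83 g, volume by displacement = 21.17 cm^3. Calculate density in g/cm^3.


Density = mass / volume
Density = 19.83 / 21.17 = 0.937 g/cm^3


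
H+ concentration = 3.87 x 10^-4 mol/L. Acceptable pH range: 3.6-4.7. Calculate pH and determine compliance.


pH = 3.41
Compliant: No


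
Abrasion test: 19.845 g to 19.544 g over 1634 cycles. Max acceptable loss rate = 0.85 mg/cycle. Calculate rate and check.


Loss = 19.845 - 19.544 = 0.301 g
Rate = 0.301 g / 1634 cycles x 1000 = 0.184 mg/cycle
Max = 0.85 mg/cycle
Passes: Yes


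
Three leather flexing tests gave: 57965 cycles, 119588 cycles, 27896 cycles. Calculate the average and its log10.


Average = 68483 cycles
log10 = 4.84

Average = (57965 + 119588 + 27896) / 3 = 68483 cycles
log10(68483) = 4.84


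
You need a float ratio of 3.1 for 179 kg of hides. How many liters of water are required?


554.9 L

Water = hide weight x target ratio
Water = 179 x 3.1 = 554.9 L


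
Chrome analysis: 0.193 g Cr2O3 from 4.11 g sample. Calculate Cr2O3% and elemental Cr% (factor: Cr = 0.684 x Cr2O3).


Cr2O3% = 0.193 / 4.11 x 100 = 4.70%
Cr% = 4.70 x 0.684 = 3.21%


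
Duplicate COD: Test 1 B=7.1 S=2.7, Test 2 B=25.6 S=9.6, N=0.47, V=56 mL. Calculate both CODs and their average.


COD1 = 295.4 mg/L
COD2 = 1074.3 mg/L
Average = 684.9 mg/L


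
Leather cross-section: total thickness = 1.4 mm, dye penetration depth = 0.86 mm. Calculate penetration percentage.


Penetration% = 0.86 / 1.4 x 100
Penetration = 61.4%


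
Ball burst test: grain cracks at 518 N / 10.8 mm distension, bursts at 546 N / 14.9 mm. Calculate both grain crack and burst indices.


Crack index = 48.0 N/mm
Burst index = 36.6 N/mm

Crack index = 518 / 10.8 = 48.0 N/mm
Burst index = 546 / 14.9 = 36.6 N/mm


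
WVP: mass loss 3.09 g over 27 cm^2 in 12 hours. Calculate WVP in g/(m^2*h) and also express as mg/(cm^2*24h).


WVP = 3.09 / (27 x 12) x 10000 = 95.37 g/(m^2*h)
Mass loss in mg = 3.09 x 1000 = 3090 mg
Per cm^2 per 24h in mg: 3090 x 24 / (27 x 12) = 74160 / 324 = 228.89 mg/(cm^2*24h)


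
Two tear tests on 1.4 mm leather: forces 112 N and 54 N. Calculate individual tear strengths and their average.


Tear 1 = 80.0 N/mm
Tear 2 = 38.6 N/mm
Average = 59.3 N/mm

Tear 1 = 112 / 1.4 = 80.0 N/mm
Tear 2 = 54 / 1.4 = 38.6 N/mm
Average = (80.0 + 38.6) / 2 = 59.3 N/mm


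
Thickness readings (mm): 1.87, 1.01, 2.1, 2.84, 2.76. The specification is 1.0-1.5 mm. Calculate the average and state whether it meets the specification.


Average = 2.12 mm
Within specification: No

Sum = 10.58
Average = 10.58 / 5 = 2.12 mm
Specification range: 1.0 to 1.5 mm
Within spec: No


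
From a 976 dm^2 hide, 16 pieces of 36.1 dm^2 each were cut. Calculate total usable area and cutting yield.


Usable area = 577.6 dm^2
Yield = 59.2%

Total usable = 16 x 36.1 = 577.6 dm^2
Yield = 577.6 / 976 x 100 = 59.2%


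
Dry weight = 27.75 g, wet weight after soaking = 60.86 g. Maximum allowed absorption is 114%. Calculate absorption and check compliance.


WA = (60.86 - 27.75) / 27.75 x 100 = 119.3%
Maximum allowed: 114%
Compliant: No


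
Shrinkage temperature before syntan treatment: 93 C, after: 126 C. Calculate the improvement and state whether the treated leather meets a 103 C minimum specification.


Improvement = 33 C
Meets 103 C spec: Yes

Improvement = 126 - 93 = 33 C
Spec check: 126 C >= 103 C? Yes


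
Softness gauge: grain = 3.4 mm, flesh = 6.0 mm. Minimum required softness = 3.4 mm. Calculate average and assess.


Average = (3.4 + 6.0) / 2 = 4.70 mm
Minimum = 3.4 mm
Meets requirement: Yes


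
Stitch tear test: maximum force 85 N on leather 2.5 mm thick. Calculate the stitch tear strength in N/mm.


Stitch tear strength = force / thickness
STS = 85 / 2.5 = 34.0 N/mm


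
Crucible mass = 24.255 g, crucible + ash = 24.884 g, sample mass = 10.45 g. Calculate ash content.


Ash mass = 24.884 - 24.255 = 0.629 g
Ash% = 0.629 / 10.45 x 100 = 6.02%


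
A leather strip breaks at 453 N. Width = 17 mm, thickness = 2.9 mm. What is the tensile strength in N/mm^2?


9.19 N/mm^2

Cross-sectional area = 17 x 2.9 = 49.3 mm^2
Tensile strength = 453 / 49.3 = 9.19 N/mm^2


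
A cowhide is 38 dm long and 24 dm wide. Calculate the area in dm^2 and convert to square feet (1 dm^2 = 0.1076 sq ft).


Area = 38 x 24 = 912 dm^2
Conversion: 912 x 0.1076 = 98.13 sq ft


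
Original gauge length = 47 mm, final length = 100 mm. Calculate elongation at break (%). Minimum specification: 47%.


Extension = 100 - 47 = 53 mm
Elongation = 53 / 47 x 100 = 112.8%
Minimum required: 47%
Meets specification: Yes


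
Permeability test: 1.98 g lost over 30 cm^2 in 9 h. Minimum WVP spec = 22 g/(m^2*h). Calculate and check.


WVP = 73.33 g/(m^2*h)
Meets specification: Yes

WVP = 1.98 / (30 x 9) x 10000 = 73.33 g/(m^2*h)
Minimum: 22 g/(m^2*h)
Meets spec: Yes


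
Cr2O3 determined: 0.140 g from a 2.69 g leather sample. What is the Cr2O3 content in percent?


Cr2O3% = 0.140 / 2.69 x 100
Cr2O3% = 5.20%


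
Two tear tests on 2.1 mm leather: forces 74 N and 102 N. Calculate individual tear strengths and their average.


Tear 1 = 35.2 N/mm
Tear 2 = 48.6 N/mm
Average = 41.9 N/mm


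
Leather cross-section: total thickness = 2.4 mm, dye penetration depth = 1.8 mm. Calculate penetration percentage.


75.0%


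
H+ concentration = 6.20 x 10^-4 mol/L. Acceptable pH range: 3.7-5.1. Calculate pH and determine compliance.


pH = 3.21
Compliant: No


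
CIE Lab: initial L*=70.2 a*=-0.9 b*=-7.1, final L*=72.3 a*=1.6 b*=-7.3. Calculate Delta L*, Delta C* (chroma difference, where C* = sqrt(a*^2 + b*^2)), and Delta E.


Delta L* = 2.1
Delta C* = 0.32
Delta E = 3.27

Delta L* = 72.3 - 70.2 = 2.1
C1* = sqrt((-0.9)^2 + (-7.1)^2) = 7.157
C2* = sqrt((1.6)^2 + (-7.3)^2) = 7.473
Delta C* = 7.473 - 7.157 = 0.32
Delta E = sqrt((2.1)^2 + (2.5)^2 + (-0.2)^2) = 3.27


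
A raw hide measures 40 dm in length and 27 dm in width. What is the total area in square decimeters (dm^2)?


1080 dm^2


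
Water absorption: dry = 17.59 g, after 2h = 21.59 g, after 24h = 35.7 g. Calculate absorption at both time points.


WA (2h) = (21.59 - 17.59) / 17.59 x 100 = 22.7%
WA (24h) = (35.7 - 17.59) / 17.59 x 100 = 103.0%


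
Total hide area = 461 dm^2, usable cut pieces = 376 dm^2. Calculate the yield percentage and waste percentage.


Yield = 376 / 461 x 100 = 81.6%
Waste = 461 - 376 = 85 dm^2
Waste% = 100 - 81.6 = 18.4%


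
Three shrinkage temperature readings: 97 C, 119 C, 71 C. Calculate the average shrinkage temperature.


Average = (97 + 119 + 71) / 3
Average = 287 / 3 = 95.7 C


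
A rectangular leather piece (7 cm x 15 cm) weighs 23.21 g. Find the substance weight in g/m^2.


2210.5 g/m^2


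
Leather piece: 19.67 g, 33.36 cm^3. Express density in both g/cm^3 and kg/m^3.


0.590 g/cm^3
590 kg/m^3


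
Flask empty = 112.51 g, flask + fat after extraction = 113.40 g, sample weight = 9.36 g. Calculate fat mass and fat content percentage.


Fat mass = 113.40 - 112.51 = 0.89 g
Fat% = 0.89 / 9.36 x 100 = 9.5%


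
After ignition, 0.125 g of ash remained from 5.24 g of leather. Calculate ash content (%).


Ash% = 0.125 / 5.24 x 100
Ash% = 2.39%


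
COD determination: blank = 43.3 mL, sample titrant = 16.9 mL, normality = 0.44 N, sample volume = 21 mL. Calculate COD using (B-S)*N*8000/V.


COD = (43.3 - 16.9) x 0.44 x 8000 / 21
COD = 26.4 x 0.44 x 8000 / 21
COD = 4425.1 mg/L


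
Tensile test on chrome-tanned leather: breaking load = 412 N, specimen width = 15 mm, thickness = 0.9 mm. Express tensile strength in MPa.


Cross-section = 15 x 0.9 = 13.5 mm^2
TS = 412 / 13.5 = 30.52 MPa
(1 N/mm^2 = 1 MPa)


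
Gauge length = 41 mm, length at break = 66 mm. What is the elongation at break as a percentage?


Extension = 66 - 41 = 25 mm
Elongation = 25 / 41 x 100 = 61.0%


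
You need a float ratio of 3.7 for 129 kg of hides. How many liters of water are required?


477.3 L


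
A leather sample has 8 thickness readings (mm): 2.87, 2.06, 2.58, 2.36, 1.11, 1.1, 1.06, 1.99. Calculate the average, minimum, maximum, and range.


Average = 1.89 mm
Min = 1.06 mm
Max = 2.87 mm
Range = 1.81 mm

Sum = 15.13
Average = 15.13 / 8 = 1.89 mm
Minimum = 1.06 mm
Maximum = 2.87 mm
Range = 2.87 - 1.06 = 1.81 mm


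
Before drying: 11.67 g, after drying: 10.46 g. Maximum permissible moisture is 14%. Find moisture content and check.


Moisture content = 10.4%
Acceptable: Yes


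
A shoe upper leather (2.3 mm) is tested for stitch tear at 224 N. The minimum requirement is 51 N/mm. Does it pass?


STS = 224 / 2.3 = 97.4 N/mm
Minimum required: 51 N/mm
Passes: Yes


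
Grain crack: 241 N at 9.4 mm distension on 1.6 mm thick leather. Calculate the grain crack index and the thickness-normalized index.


Crack index = 25.6 N/mm
Normalized index = 16.0 N/mm per mm

Crack index = 241 / 9.4 = 25.6 N/mm
Normalized = 25.6 / 1.6 = 16.0 N/mm per mm


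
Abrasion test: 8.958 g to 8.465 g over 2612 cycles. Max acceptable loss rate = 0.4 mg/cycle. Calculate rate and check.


Rate = 0.189 mg/cycle
Passes: Yes

Loss = 8.958 - 8.465 = 0.493 g
Rate = 0.493 g / 2612 cycles x 1000 = 0.189 mg/cycle
Max = 0.4 mg/cycle
Passes: Yes


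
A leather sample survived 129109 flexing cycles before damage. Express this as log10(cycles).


log10(129109) = 5.11


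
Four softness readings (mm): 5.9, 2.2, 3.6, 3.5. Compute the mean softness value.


Sum = 5.9 + 2.2 + 3.6 + 3.5
Mean = 15.2 / 4 = 3.80 mm


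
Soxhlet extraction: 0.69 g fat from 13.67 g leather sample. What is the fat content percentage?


5.0%

Fat content = 0.69 / 13.67 x 100
Fat = 5.0%


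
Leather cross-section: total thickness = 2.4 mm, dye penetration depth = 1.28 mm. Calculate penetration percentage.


Penetration% = 1.28 / 2.4 x 100
Penetration = 53.3%


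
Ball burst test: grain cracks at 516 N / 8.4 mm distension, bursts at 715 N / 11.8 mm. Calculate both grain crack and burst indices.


Crack index = 61.4 N/mm
Burst index = 60.6 N/mm


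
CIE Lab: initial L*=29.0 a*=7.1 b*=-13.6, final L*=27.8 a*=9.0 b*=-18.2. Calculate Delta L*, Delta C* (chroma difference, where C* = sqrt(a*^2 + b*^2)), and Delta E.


Delta L* = 27.8 - 29.0 = -1.2
C1* = sqrt((7.1)^2 + (-13.6)^2) = 15.342
C2* = sqrt((9.0)^2 + (-18.2)^2) = 20.304
Delta C* = 20.304 - 15.342 = 4.96
Delta E = sqrt((-1.2)^2 + (1.9)^2 + (-4.6)^2) = 5.12


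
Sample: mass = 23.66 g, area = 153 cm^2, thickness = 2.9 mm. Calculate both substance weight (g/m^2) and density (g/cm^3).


Substance weight = 1546.4 g/m^2
Density = 0.533 g/cm^3


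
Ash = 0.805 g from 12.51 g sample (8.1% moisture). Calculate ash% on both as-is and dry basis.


As-is ash% = 0.805 / 12.51 x 100 = 6.43%
Dry mass = 12.51 x (100 - 8.1) / 100 = 11.49669 g
Dry-basis ash% = 0.805 / 11.49669 x 100 = 7.00%


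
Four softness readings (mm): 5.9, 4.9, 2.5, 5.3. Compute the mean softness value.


4.65 mm

Sum = 5.9 + 4.9 + 2.5 + 5.3
Mean = 18.6 / 4 = 4.65 mm


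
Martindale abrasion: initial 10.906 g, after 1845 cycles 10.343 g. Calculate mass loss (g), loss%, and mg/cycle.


Mass loss = 0.563 g
Loss = 5.16%
Rate = 0.305 mg/cycle

Loss = 10.906 - 10.343 = 0.563 g
Loss% = 0.563 / 10.906 x 100 = 5.16%
Rate = 0.563 / 1845 x 1000 = 0.305 mg/cycle


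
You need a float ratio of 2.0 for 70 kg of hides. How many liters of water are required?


Water = hide weight x target ratio
Water = 70 x 2.0 = 140.0 L


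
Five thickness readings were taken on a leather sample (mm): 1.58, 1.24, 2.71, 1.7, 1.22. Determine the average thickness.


Sum = 1.58 + 1.24 + 2.71 + 1.7 + 1.22 = 8.45
Average = 8.45 / 5 = 1.69 mm


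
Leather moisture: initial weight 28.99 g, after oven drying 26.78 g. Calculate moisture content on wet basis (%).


Moisture = 28.99 - 26.78 = 2.21 g
MC = 2.21 / 28.99 x 100 = 7.6%


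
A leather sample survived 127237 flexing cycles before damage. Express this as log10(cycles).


5.10

log10(127237) = 5.10


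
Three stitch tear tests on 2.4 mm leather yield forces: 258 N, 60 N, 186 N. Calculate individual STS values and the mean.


STS1 = 107.5 N/mm
STS2 = 25.0 N/mm
STS3 = 77.5 N/mm
Mean = 70.0 N/mm

STS1 = 258 / 2.4 = 107.5 N/mm
STS2 = 60 / 2.4 = 25.0 N/mm
STS3 = 186 / 2.4 = 77.5 N/mm
Mean = (107.5 + 25.0 + 77.5) / 3 = 70.0 N/mm


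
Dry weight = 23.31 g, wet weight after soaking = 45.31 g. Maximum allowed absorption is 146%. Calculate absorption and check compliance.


WA = (45.31 - 23.31) / 23.31 x 100 = 94.4%
Maximum allowed: 146%
Compliant: Yes


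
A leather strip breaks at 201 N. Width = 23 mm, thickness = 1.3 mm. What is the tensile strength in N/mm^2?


6.72 N/mm^2

Cross-sectional area = 23 x 1.3 = 29.9 mm^2
Tensile strength = 201 / 29.9 = 6.72 N/mm^2


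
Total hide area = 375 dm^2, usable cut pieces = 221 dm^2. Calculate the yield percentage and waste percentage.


Yield = 221 / 375 x 100 = 58.9%
Waste = 375 - 221 = 154 dm^2
Waste% = 100 - 58.9 = 41.1%


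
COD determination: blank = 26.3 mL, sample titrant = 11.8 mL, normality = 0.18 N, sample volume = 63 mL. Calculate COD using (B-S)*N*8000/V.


COD = (26.3 - 11.8) x 0.18 x 8000 / 63
COD = 14.5 x 0.18 x 8000 / 63
COD = 331.4 mg/L


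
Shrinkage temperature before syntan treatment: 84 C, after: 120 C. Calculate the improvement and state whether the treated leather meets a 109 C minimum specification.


Improvement = 120 - 84 = 36 C
Spec check: 120 C >= 109 C? Yes


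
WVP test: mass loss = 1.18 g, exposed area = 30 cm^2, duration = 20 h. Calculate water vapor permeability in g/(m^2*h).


19.67 g/(m^2*h)

WVP = mass_loss / (area x time) x 10000
WVP = 1.18 / (30 x 20) x 10000
WVP = 1.18 / 600 x 10000 = 19.67 g/(m^2*h)


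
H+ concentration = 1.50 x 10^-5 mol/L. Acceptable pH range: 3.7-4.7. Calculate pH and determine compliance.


pH = -log10(1.50 x 10^-5) = 4.82
Range: 3.7 to 4.7
Compliant: No


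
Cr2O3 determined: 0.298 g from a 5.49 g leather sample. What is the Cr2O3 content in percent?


5.43%

Cr2O3% = 0.298 / 5.49 x 100
Cr2O3% = 5.43%


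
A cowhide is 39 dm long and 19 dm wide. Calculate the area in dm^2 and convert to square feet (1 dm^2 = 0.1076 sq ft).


741 dm^2
79.73 sq ft

Area = 39 x 19 = 741 dm^2
Conversion: 741 x 0.1076 = 79.73 sq ft


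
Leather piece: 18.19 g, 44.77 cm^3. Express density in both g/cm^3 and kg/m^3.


Density = 18.19 / 44.77 = 0.406 g/cm^3
Convert: 0.406 x 1000 = 406 kg/m^3


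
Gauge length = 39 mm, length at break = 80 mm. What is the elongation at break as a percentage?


105.1%


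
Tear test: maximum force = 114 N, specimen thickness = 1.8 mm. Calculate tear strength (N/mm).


Tear strength = force / thickness
Tear = 114 / 1.8 = 63.3 N/mm


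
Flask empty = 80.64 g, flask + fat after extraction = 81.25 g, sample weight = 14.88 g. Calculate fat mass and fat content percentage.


Fat mass = 0.61 g
Fat content = 4.1%


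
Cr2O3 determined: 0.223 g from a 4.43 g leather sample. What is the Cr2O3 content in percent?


5.03%

Cr2O3% = 0.223 / 4.43 x 100
Cr2O3% = 5.03%


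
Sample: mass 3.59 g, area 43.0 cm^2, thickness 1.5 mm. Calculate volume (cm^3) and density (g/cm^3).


Thickness in cm = 1.5 / 10 = 0.15 cm
Volume = 43.0 x 0.15 = 6.450 cm^3
Density = 3.59 / 6.450 = 0.557 g/cm^3


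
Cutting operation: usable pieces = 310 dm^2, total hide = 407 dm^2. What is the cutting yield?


Yield = usable / total x 100
Yield = 310 / 407 x 100 = 76.2%


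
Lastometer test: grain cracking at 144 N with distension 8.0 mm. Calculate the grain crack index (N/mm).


18.0 N/mm

Grain crack index = force / distension
Index = 144 / 8.0 = 18.0 N/mm


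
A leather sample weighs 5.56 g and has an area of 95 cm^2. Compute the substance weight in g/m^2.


585.3 g/m^2


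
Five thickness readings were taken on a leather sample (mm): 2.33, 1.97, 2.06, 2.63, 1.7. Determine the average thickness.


2.14 mm


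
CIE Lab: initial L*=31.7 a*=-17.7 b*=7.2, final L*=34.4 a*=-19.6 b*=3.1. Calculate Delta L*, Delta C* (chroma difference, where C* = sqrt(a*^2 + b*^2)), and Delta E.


Delta L* = 34.4 - 31.7 = 2.7
C1* = sqrt((-17.7)^2 + (7.2)^2) = 19.108
C2* = sqrt((-19.6)^2 + (3.1)^2) = 19.844
Delta C* = 19.844 - 19.108 = 0.74
Delta E = sqrt((2.7)^2 + (-1.9)^2 + (-4.1)^2) = 5.26


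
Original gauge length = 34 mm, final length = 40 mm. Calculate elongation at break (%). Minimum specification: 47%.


Extension = 40 - 34 = 6 mm
Elongation = 6 / 34 x 100 = 17.6%
Minimum required: 47%
Meets specification: No


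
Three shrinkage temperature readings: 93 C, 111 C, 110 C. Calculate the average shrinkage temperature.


Average = (93 + 111 + 110) / 3
Average = 314 / 3 = 104.7 C


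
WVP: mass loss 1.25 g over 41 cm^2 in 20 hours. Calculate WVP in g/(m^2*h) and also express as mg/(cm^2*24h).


WVP = 15.24 g/(m^2*h)
Daily rate = 36.59 mg/(cm^2*24h)

WVP = 1.25 / (41 x 20) x 10000 = 15.24 g/(m^2*h)
Mass loss in mg = 1.25 x 1000 = 1250 mg
Per cm^2 per 24h in mg: 1250 x 24 / (41 x 20) = 30000 / 820 = 36.59 mg/(cm^2*24h)


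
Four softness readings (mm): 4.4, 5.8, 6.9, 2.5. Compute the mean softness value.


Sum = 4.4 + 5.8 + 6.9 + 2.5
Mean = 19.6 / 4 = 4.90 mm


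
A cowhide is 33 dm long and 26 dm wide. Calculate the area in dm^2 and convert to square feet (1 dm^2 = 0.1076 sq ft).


858 dm^2
92.32 sq ft

Area = 33 x 26 = 858 dm^2
Conversion: 858 x 0.1076 = 92.32 sq ft


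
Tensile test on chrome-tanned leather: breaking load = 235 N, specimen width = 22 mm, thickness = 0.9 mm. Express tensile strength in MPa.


11.87 MPa


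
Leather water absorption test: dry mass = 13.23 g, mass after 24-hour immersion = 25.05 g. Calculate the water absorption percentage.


Water absorbed = 25.05 - 13.23 = 11.82 g
WA% = 11.82 / 13.23 x 100 = 89.3%


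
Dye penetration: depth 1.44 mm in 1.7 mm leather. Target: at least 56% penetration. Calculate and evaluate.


Penetration = 1.44 / 1.7 x 100 = 84.7%
Target: 56%
Meets target: Yes


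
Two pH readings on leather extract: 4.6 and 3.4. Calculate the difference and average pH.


Difference = |4.6 - 3.4| = 1.2
Average = (4.6 + 3.4) / 2 = 4.00


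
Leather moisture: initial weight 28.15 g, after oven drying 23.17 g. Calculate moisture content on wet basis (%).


Moisture = 28.15 - 23.17 = 4.98 g
MC = 4.98 / 28.15 x 100 = 17.7%


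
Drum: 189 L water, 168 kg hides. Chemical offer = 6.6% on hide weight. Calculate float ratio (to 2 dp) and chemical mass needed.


Float ratio = 1.13
Chemical needed = 11.088 kg

Float ratio = 189 / 168 = 1.13
Chemical = 168 x 6.6 / 100 = 11.088 kg


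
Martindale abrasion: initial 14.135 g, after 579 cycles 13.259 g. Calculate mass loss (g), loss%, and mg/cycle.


Loss = 14.135 - 13.259 = 0.876 g
Loss% = 0.876 / 14.135 x 100 = 6.20%
Rate = 0.876 / 579 x 1000 = 1.513 mg/cycle


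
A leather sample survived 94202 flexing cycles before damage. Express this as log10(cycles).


4.97


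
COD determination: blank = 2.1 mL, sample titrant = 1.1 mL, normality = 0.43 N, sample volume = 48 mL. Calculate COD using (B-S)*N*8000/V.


COD = (2.1 - 1.1) x 0.43 x 8000 / 48
COD = 1.0 x 0.43 x 8000 / 48
COD = 71.7 mg/L


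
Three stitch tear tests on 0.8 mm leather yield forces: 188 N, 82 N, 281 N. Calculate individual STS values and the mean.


STS1 = 188 / 0.8 = 235.0 N/mm
STS2 = 82 / 0.8 = 102.5 N/mm
STS3 = 281 / 0.8 = 351.3 N/mm
Mean = (235.0 + 102.5 + 351.3) / 3 = 229.6 N/mm


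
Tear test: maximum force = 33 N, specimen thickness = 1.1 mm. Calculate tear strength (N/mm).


Tear strength = force / thickness
Tear = 33 / 1.1 = 30.0 N/mm


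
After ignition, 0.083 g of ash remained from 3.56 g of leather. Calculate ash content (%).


Ash% = 0.083 / 3.56 x 100
Ash% = 2.33%


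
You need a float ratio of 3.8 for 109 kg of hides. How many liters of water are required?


Water = hide weight x target ratio
Water = 109 x 3.8 = 414.2 L


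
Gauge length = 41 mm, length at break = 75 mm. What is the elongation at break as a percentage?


Extension = 75 - 41 = 34 mm
Elongation = 34 / 41 x 100 = 82.9%


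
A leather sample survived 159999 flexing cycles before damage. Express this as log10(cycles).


5.20


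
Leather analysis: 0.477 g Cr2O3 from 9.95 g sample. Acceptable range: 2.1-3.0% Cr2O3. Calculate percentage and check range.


Cr2O3 = 4.79%
Within range: No

Cr2O3% = 0.477 / 9.95 x 100 = 4.79%
Acceptable range: 2.1 to 3.0%
Within range: No


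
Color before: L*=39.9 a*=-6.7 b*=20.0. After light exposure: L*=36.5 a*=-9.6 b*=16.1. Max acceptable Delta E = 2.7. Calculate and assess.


dL = -3.4, da = -2.9, db = -3.9
dE = sqrt((-3.4)^2 + (-2.9)^2 + (-3.9)^2) = 5.93
Max = 2.7
Passes: No


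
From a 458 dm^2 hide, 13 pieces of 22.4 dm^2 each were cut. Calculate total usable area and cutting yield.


Total usable = 13 x 22.4 = 291.2 dm^2
Yield = 291.2 / 458 x 100 = 63.6%


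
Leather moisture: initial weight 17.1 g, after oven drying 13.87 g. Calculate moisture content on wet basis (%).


18.9%


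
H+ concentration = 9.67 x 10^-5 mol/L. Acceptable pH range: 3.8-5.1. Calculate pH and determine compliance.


pH = 4.01
Compliant: Yes

pH = -log10(9.67 x 10^-5) = 4.01
Range: 3.8 to 5.1
Compliant: Yes


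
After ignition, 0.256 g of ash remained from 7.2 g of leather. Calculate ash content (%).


Ash% = 0.256 / 7.2 x 100
Ash% = 3.56%


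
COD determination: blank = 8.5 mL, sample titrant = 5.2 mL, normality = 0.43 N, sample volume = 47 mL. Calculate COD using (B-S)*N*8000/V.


COD = (8.5 - 5.2) x 0.43 x 8000 / 47
COD = 3.3 x 0.43 x 8000 / 47
COD = 241.5 mg/L


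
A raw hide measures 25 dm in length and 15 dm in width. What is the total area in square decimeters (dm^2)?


Area = length x width
Area = 25 x 15 = 375 dm^2


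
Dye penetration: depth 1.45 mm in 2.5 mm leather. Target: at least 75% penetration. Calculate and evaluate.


Penetration = 58.0%
Meets target: No


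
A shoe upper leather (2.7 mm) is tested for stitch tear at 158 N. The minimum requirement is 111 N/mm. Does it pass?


STS = 58.5 N/mm
Passes: No


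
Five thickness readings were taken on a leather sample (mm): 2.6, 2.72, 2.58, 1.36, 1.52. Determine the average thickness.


Sum = 2.6 + 2.72 + 2.58 + 1.36 + 1.52 = 10.78
Average = 10.78 / 5 = 2.16 mm


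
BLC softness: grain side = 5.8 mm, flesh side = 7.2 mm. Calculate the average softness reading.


Average = (5.8 + 7.2) / 2
Average = 6.50 mm


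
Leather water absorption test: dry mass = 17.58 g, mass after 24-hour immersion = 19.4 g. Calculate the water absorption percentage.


Water absorbed = 19.4 - 17.58 = 1.82 g
WA% = 1.82 / 17.58 x 100 = 10.4%


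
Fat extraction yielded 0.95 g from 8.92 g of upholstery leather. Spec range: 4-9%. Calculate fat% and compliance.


Fat content = 10.7%
Compliant: No


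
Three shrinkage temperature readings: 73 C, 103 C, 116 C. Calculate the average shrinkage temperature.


97.3 C

Average = (73 + 103 + 116) / 3
Average = 292 / 3 = 97.3 C


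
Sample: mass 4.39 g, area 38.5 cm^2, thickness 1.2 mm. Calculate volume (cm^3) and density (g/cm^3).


Volume = 4.620 cm^3
Density = 0.950 g/cm^3

Thickness in cm = 1.2 / 10 = 0.12 cm
Volume = 38.5 x 0.12 = 4.620 cm^3
Density = 4.39 / 4.620 = 0.950 g/cm^3


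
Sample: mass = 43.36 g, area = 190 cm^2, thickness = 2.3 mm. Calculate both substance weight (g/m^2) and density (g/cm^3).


SW = 43.36 / 190 x 10000 = 2282.1 g/m^2
Volume = 190 x 2.3 / 10 = 43.70 cm^3
Density = 43.36 / 43.70 = 0.992 g/cm^3


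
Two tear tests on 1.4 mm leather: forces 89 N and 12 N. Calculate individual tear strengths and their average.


Tear 1 = 63.6 N/mm
Tear 2 = 8.6 N/mm
Average = 36.1 N/mm

Tear 1 = 89 / 1.4 = 63.6 N/mm
Tear 2 = 12 / 1.4 = 8.6 N/mm
Average = (63.6 + 8.6) / 2 = 36.1 N/mm


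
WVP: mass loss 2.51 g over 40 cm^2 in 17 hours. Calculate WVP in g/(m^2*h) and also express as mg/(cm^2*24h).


WVP = 36.91 g/(m^2*h)
Daily rate = 88.59 mg/(cm^2*24h)


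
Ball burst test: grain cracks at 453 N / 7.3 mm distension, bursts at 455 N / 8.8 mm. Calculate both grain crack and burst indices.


Crack index = 453 / 7.3 = 62.1 N/mm
Burst index = 455 / 8.8 = 51.7 N/mm


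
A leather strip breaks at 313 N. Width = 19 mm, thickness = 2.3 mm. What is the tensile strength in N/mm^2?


7.16 N/mm^2


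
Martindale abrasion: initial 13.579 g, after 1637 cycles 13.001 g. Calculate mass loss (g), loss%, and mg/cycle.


Loss = 13.579 - 13.001 = 0.578 g
Loss% = 0.578 / 13.579 x 100 = 4.26%
Rate = 0.578 / 1637 x 1000 = 0.353 mg/cycle


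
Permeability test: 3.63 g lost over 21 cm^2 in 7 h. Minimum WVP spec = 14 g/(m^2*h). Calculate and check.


WVP = 246.94 g/(m^2*h)
Meets specification: Yes


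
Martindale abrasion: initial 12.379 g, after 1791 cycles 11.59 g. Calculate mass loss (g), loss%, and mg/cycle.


Mass loss = 0.789 g
Loss = 6.37%
Rate = 0.441 mg/cycle

Loss = 12.379 - 11.59 = 0.789 g
Loss% = 0.789 / 12.379 x 100 = 6.37%
Rate = 0.789 / 1791 x 1000 = 0.441 mg/cycle


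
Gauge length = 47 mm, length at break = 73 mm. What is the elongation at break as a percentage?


Extension = 73 - 47 = 26 mm
Elongation = 26 / 47 x 100 = 55.3%


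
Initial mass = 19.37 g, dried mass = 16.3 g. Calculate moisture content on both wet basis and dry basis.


Moisture lost = 19.37 - 16.3 = 3.07 g
Wet basis MC = 3.07 / 19.37 x 100 = 15.8%
Dry basis MC = 3.07 / 16.3 x 100 = 18.8%


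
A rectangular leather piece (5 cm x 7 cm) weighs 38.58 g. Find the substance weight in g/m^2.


Area = 5 x 7 = 35 cm^2
SW = 38.58 / 35 x 10000 = 11022.9 g/m^2


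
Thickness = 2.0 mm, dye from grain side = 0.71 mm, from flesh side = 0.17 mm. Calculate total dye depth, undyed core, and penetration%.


Total dyed = 0.71 + 0.17 = 0.88 mm
Undyed core = 2.0 - 0.88 = 1.12 mm
Penetration = 0.88 / 2.0 x 100 = 44.0%


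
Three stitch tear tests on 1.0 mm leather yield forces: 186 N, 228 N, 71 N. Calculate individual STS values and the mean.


STS1 = 186.0 N/mm
STS2 = 228.0 N/mm
STS3 = 71.0 N/mm
Mean = 161.7 N/mm


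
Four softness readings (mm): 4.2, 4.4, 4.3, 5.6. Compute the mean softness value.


Sum = 4.2 + 4.4 + 4.3 + 5.6
Mean = 18.5 / 4 = 4.63 mm


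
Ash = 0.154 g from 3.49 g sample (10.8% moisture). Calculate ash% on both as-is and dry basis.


As-is ash% = 0.154 / 3.49 x 100 = 4.41%
Dry mass = 3.49 x (100 - 10.8) / 100 = 3.11308 g
Dry-basis ash% = 0.154 / 3.11308 x 100 = 4.95%


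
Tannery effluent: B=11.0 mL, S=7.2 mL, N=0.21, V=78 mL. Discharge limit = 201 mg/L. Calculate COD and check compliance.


COD = (11.0 - 7.2) x 0.21 x 8000 / 78 = 81.8 mg/L
Limit: 201 mg/L
Compliant: Yes


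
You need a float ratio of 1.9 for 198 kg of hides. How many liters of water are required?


376.2 L

Water = hide weight x target ratio
Water = 198 x 1.9 = 376.2 L


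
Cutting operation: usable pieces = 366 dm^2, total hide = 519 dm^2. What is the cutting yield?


70.5%


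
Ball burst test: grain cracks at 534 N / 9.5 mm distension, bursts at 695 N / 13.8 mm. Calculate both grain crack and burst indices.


Crack index = 534 / 9.5 = 56.2 N/mm
Burst index = 695 / 13.8 = 50.4 N/mm


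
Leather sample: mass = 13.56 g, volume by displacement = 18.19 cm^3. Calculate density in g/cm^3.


0.745 g/cm^3

Density = mass / volume
Density = 13.56 / 18.19 = 0.745 g/cm^3


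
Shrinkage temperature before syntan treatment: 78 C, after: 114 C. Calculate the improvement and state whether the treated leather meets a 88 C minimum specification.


Improvement = 36 C
Meets 88 C spec: Yes

Improvement = 114 - 78 = 36 C
Spec check: 114 C >= 88 C? Yes


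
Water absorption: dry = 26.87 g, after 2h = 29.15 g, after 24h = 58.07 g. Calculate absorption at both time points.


WA (2h) = (29.15 - 26.87) / 26.87 x 100 = 8.5%
WA (24h) = (58.07 - 26.87) / 26.87 x 100 = 116.1%


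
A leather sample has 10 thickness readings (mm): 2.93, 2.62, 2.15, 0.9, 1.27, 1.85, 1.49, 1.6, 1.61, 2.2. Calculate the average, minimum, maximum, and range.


Average = 1.86 mm
Min = 0.9 mm
Max = 2.93 mm
Range = 2.03 mm

Sum = 18.62
Average = 18.62 / 10 = 1.86 mm
Minimum = 0.9 mm
Maximum = 2.93 mm
Range = 2.93 - 0.9 = 2.03 mm


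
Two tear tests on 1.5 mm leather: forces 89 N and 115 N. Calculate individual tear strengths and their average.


Tear 1 = 59.3 N/mm
Tear 2 = 76.7 N/mm
Average = 68.0 N/mm


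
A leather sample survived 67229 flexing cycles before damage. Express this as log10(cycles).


log10(67229) = 4.83


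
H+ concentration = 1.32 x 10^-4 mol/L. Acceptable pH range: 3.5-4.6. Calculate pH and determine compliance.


pH = -log10(1.32 x 10^-4) = 3.88
Range: 3.5 to 4.6
Compliant: Yes


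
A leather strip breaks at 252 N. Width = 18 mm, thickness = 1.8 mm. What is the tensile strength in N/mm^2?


Cross-sectional area = 18 x 1.8 = 32.4 mm^2
Tensile strength = 252 / 32.4 = 7.78 N/mm^2
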